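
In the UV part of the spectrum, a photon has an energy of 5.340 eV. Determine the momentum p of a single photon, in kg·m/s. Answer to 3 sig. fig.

(c = 2.99792458·10^8 m/s, 1 eV = 1.602176634·10^-19 J.)
First convert: E = 5.340 eV = 8.5556·10^-19 J.
Apply p = E/c: p = 2.854·10^-27 kg·m/s.
So p ≈ 2.85·10^-27 kg·m/s.

2.85·10^-27 kg·m/s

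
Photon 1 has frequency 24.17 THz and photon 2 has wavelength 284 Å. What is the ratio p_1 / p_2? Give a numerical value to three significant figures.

p_1 = 5.342·10^-29 kg·m/s (from frequency = 24.17 THz, via p = hf/c).
p_2 = 2.333·10^-26 kg·m/s (from wavelength = 284 Å, via p = h/λ).
Ratio = 5.342·10^-29 / 2.333·10^-26 = 2.29·10^-3.

2.29·10^-3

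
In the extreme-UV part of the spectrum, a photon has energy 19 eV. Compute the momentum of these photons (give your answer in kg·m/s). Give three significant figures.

1.02e-26 kg·m/s

Use c = 2.99792458e8 m/s, 1 eV = 1.602176634e-19 J.
Convert to SI: E = 19 eV = 3.0441e-18 J.
Apply p = E/c: p = 1.015e-26 kg·m/s.
So p ≈ 1.02e-26 kg·m/s.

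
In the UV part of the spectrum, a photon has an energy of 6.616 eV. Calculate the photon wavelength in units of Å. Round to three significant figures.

In SI units: E = 6.616 eV = 1.0600 × 10^-18 J.
The photon relation is λ = hc/E, giving λ = 1.874 × 10^-7 m.
Converting to Å: λ = 1874 Å ≈ 1870 Å.

1870 Å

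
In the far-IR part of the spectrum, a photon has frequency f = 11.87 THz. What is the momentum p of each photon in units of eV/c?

Convert to SI: f = 11.87 THz = 1.187 × 10^13 Hz.
The photon relation is p = hf/c, giving p = 2.624 × 10^-29 kg·m/s.
Converting to eV/c: p = 0.04909 eV/c ≈ 0.0491 eV/c.

0.0491 eV/c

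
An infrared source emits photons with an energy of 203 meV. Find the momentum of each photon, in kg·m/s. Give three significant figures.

1.08 × 10^-28 kg·m/s

In SI units: E = 203 meV = 3.2524 × 10^-20 J.
Since p = E/c for a photon, p = 1.085 × 10^-28 kg·m/s.
So p ≈ 1.08 × 10^-28 kg·m/s.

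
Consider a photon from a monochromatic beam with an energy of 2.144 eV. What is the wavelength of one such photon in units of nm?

Take h = 6.62607015 × 10^-34 J·s, c = 2.99792458 × 10^8 m/s, 1 eV = 1.602176634 × 10^-19 J.
Convert to SI: E = 2.144 eV = 3.4351 × 10^-19 J.
Since λ = hc/E for a photon, λ = 5.783 × 10^-7 m.
Converting to nm: λ = 578.3 nm ≈ 578 nm.

578 nm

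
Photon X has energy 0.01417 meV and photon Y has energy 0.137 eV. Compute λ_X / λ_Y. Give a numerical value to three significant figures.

9670

λ_X = 0.08750 m (from energy = 0.01417 meV, via λ = hc/E).
λ_Y = 9.050e-6 m (from energy = 0.137 eV, via λ = hc/E).
Ratio = 0.08750 / 9.050e-6 = 9670.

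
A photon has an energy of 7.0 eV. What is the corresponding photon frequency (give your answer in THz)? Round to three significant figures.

Use h = 6.62607015e-34 J·s, 1 eV = 1.602176634e-19 J.
Convert to SI: E = 7.0 eV = 1.1215e-18 J.
The photon relation is f = E/h, giving f = 1.693e15 Hz.
Converting to THz: f = 1693 THz ≈ 1690 THz.

1690 THz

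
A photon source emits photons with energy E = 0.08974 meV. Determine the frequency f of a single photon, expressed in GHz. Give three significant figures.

21.7 GHz

Take h = 6.62607015 × 10^-34 J·s, 1 eV = 1.602176634 × 10^-19 J.
First convert: E = 0.08974 meV = 1.4378 × 10^-23 J.
For a photon f = E/h, so f = 2.170 × 10^10 Hz.
Converting to GHz: f = 21.70 GHz ≈ 21.7 GHz.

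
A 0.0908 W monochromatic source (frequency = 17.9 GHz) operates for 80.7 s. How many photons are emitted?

Total energy: E_total = P·t = 0.0908 × 80.7 = 7.328 J.
Per-photon energy: E = 1.186·10^-23 J.
N = E_total / E_photon = 6.18·10^23.

6.18·10^23 photons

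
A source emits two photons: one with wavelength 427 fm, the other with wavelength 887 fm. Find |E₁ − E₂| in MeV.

Using E = hc/λ: E₁ = 4.652e-13 J, E₂ = 2.240e-13 J.
|ΔE| = |4.652e-13 − 2.240e-13| = 2.41e-13 J = 1.51 MeV.

1.51 MeV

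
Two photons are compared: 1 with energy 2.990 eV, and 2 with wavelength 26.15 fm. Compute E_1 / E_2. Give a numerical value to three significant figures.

6.31 × 10^-8

E_1 = 4.791 × 10^-19 J (from energy = 2.990 eV, via E given directly).
E_2 = 7.596 × 10^-12 J (from wavelength = 26.15 fm, via E = hc/λ).
Ratio = 4.791 × 10^-19 / 7.596 × 10^-12 = 6.31 × 10^-8.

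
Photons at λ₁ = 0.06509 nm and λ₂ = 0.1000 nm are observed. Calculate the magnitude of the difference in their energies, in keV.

6.65 keV

Using E = hc/λ: E₁ = 3.0518·10^-15 J, E₂ = 1.9864·10^-15 J.
|ΔE| = |3.0518·10^-15 − 1.9864·10^-15| = 1.07·10^-15 J = 6.65 keV.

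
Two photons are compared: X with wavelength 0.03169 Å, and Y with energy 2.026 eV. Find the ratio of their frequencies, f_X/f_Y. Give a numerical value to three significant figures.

f_X = 9.460·10^19 Hz (from wavelength = 0.03169 Å, via f = c/λ).
f_Y = 4.899·10^14 Hz (from energy = 2.026 eV, via f = E/h).
Ratio = 9.460·10^19 / 4.899·10^14 = 1.93·10^5.

1.93·10^5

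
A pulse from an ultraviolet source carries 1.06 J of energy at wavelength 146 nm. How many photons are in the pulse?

7.79 × 10^17 photons

Per-photon energy: E = 1.361 × 10^-18 J (from wavelength = 146 nm).
N = E_total / E_photon = 1.06 J / 1.361 × 10^-18 J = 7.79 × 10^17.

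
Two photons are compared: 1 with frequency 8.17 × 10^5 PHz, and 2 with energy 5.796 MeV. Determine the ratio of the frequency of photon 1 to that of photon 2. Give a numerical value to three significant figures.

0.583

f_1 = 8.170 × 10^20 Hz (from frequency = 8.17 × 10^5 PHz, via f given directly).
f_2 = 1.401 × 10^21 Hz (from energy = 5.796 MeV, via f = E/h).
Ratio = 8.170 × 10^20 / 1.401 × 10^21 = 0.583.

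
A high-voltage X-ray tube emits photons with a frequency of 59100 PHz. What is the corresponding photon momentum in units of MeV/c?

Convert to SI: f = 59100 PHz = 5.91e19 Hz.
For a photon p = hf/c, so p = 1.306e-22 kg·m/s.
Converting to MeV/c: p = 0.2444 MeV/c ≈ 0.244 MeV/c.

0.244 MeV/c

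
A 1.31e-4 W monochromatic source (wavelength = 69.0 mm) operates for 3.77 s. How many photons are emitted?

1.72e20 photons

Total energy: E_total = P·t = 1.31e-4 × 3.77 = 4.939e-4 J.
Per-photon energy: E = 2.879e-24 J.
N = E_total / E_photon = 1.72e20.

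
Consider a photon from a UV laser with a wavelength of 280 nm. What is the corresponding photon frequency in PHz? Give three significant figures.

1.07 PHz

(c = 2.99792458·10^8 m/s.)
Convert to SI: λ = 280 nm = 2.8·10^-7 m.
Since f = c/λ for a photon, f = 1.071·10^15 Hz.
Converting to PHz: f = 1.071 PHz ≈ 1.07 PHz.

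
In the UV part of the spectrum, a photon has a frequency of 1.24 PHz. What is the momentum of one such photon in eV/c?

In SI units: f = 1.24 PHz = 1.24e15 Hz.
Since p = hf/c for a photon, p = 2.741e-27 kg·m/s.
Converting to eV/c: p = 5.128 eV/c ≈ 5.13 eV/c.

5.13 eV/c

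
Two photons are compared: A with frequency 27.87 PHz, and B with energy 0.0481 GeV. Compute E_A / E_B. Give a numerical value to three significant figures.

2.40e-6

E_A = 1.847e-17 J (from frequency = 27.87 PHz, via E = hf).
E_B = 7.706e-12 J (from energy = 0.0481 GeV, via E given directly).
Ratio = 1.847e-17 / 7.706e-12 = 2.40e-6.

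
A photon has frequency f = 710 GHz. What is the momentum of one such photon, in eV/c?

2.94 × 10^-3 eV/c

In SI units: f = 710 GHz = 7.10 × 10^11 Hz.
For a photon p = hf/c, so p = 1.569 × 10^-30 kg·m/s.
Converting to eV/c: p = 0.002936 eV/c ≈ 2.94 × 10^-3 eV/c.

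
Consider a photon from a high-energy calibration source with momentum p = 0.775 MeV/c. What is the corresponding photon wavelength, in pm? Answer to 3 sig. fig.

1.60 pm

First convert: p = 0.775 MeV/c = 4.1418e-22 kg·m/s.
Apply λ = h/p: λ = 1.600e-12 m.
Converting to pm: λ = 1.600 pm ≈ 1.60 pm.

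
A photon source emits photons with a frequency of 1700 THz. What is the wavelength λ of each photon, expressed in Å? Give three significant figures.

1760 Å

First convert: f = 1700 THz = 1.7·10^15 Hz.
For a photon λ = c/f, so λ = 1.763·10^-7 m.
Converting to Å: λ = 1763 Å ≈ 1760 Å.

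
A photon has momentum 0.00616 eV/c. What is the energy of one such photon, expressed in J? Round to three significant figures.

9.87 × 10^-22 J

Take c = 2.99792458 × 10^8 m/s, 1 eV = 1.602176634 × 10^-19 J.
Convert to SI: p = 0.00616 eV/c = 3.2921 × 10^-30 kg·m/s.
The photon relation is E = pc, giving E = 9.869 × 10^-22 J.
So E ≈ 9.87 × 10^-22 J.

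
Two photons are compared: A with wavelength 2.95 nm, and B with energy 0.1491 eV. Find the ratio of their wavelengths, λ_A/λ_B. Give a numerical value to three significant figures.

λ_A = 2.950e-9 m (from wavelength = 2.95 nm, via λ given directly).
λ_B = 8.316e-6 m (from energy = 0.1491 eV, via λ = hc/E).
Ratio = 2.950e-9 / 8.316e-6 = 3.55e-4.

3.55e-4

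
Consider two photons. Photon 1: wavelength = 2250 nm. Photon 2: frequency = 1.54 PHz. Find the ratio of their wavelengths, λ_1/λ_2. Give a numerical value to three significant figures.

11.6

λ_1 = 2.250e-6 m (from wavelength = 2250 nm, via λ given directly).
λ_2 = 1.947e-7 m (from frequency = 1.54 PHz, via λ = c/f).
Ratio = 2.250e-6 / 1.947e-7 = 11.6.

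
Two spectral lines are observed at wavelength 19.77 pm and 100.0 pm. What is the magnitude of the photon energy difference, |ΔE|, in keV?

Using E = hc/λ: E₁ = 1.0048e-14 J, E₂ = 1.9864e-15 J.
|ΔE| = |1.0048e-14 − 1.9864e-15| = 8.06e-15 J = 50.3 keV.

50.3 keV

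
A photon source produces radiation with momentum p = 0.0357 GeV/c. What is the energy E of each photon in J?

5.72e-12 J

First convert: p = 0.0357 GeV/c = 1.9079e-20 kg·m/s.
Since E = pc for a photon, E = 5.720e-12 J.
So E ≈ 5.72e-12 J.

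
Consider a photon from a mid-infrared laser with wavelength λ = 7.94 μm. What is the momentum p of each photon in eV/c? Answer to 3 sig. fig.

Convert to SI: λ = 7.94 μm = 7.94 × 10^-6 m.
Since p = h/λ for a photon, p = 8.345 × 10^-29 kg·m/s.
Converting to eV/c: p = 0.1562 eV/c ≈ 0.156 eV/c.

0.156 eV/c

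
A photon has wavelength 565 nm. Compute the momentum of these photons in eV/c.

First convert: λ = 565 nm = 5.65·10^-7 m.
For a photon p = h/λ, so p = 1.173·10^-27 kg·m/s.
Converting to eV/c: p = 2.194 eV/c ≈ 2.19 eV/c.

2.19 eV/c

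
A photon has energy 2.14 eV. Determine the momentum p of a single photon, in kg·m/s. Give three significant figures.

(c = 2.99792458e8 m/s, 1 eV = 1.602176634e-19 J.)
In SI units: E = 2.14 eV = 3.4287e-19 J.
For a photon p = E/c, so p = 1.144e-27 kg·m/s.
So p ≈ 1.14e-27 kg·m/s.

1.14e-27 kg·m/s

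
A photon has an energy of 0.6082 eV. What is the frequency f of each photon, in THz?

147 THz

Take h = 6.62607015 × 10^-34 J·s, 1 eV = 1.602176634 × 10^-19 J.
Convert to SI: E = 0.6082 eV = 9.7444 × 10^-20 J.
The photon relation is f = E/h, giving f = 1.471 × 10^14 Hz.
Converting to THz: f = 147.1 THz ≈ 147 THz.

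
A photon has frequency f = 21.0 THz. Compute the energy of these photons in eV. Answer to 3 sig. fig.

(h = 6.62607015e-34 J·s, 1 eV = 1.602176634e-19 J.)
First convert: f = 21.0 THz = 2.10e13 Hz.
Since E = hf for a photon, E = 1.391e-20 J.
Converting to eV: E = 0.08685 eV ≈ 0.0868 eV.

0.0868 eV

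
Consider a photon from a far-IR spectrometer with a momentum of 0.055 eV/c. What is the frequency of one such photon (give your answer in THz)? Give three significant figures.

(h = 6.62607015e-34 J·s, c = 2.99792458e8 m/s, 1 eV = 1.602176634e-19 J.)
In SI units: p = 0.055 eV/c = 2.9394e-29 kg·m/s.
For a photon f = pc/h, so f = 1.330e13 Hz.
Converting to THz: f = 13.30 THz ≈ 13.3 THz.

13.3 THz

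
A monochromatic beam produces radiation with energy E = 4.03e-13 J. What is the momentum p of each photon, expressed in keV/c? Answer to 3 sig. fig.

Use c = 2.99792458e8 m/s, 1 eV = 1.602176634e-19 J.
The photon relation is p = E/c, giving p = 1.344e-21 kg·m/s.
Converting to keV/c: p = 2515 keV/c ≈ 2520 keV/c.

2520 keV/c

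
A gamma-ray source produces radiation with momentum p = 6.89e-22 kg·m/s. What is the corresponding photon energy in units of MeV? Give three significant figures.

Take c = 2.99792458e8 m/s, 1 eV = 1.602176634e-19 J.
For a photon E = pc, so E = 2.066e-13 J.
Converting to MeV: E = 1.289 MeV ≈ 1.29 MeV.

1.29 MeV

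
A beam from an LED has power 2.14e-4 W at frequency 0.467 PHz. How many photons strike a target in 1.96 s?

1.36e15 photons

Total energy: E_total = P·t = 2.14e-4 × 1.96 = 4.194e-4 J.
Per-photon energy: E = 3.094e-19 J.
N = E_total / E_photon = 1.36e15.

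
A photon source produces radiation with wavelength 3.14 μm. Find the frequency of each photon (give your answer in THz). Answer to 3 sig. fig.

First convert: λ = 3.14 μm = 3.14 × 10^-6 m.
Apply f = c/λ: f = 9.548 × 10^13 Hz.
Converting to THz: f = 95.48 THz ≈ 95.5 THz.

95.5 THz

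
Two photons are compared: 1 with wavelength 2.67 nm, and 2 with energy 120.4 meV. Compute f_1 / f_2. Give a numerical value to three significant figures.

f_1 = 1.123e17 Hz (from wavelength = 2.67 nm, via f = c/λ).
f_2 = 2.911e13 Hz (from energy = 120.4 meV, via f = E/h).
Ratio = 1.123e17 / 2.911e13 = 3860.

3860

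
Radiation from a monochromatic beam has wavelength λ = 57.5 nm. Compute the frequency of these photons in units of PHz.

(c = 2.99792458e8 m/s.)
First convert: λ = 57.5 nm = 5.75e-8 m.
For a photon f = c/λ, so f = 5.214e15 Hz.
Converting to PHz: f = 5.214 PHz ≈ 5.21 PHz.

5.21 PHz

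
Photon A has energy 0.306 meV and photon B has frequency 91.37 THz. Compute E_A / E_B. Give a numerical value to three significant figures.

E_A = 4.903·10^-23 J (from energy = 0.306 meV, via E given directly).
E_B = 6.054·10^-20 J (from frequency = 91.37 THz, via E = hf).
Ratio = 4.903·10^-23 / 6.054·10^-20 = 8.10·10^-4.

8.10·10^-4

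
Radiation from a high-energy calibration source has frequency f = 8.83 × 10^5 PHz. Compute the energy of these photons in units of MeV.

In SI units: f = 8.83 × 10^5 PHz = 8.83 × 10^20 Hz.
Apply E = hf: E = 5.851 × 10^-13 J.
Converting to MeV: E = 3.652 MeV ≈ 3.65 MeV.

3.65 MeV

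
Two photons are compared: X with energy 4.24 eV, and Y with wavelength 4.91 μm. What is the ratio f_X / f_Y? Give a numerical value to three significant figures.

f_X = 1.025 × 10^15 Hz (from energy = 4.24 eV, via f = E/h).
f_Y = 6.106 × 10^13 Hz (from wavelength = 4.91 μm, via f = c/λ).
Ratio = 1.025 × 10^15 / 6.106 × 10^13 = 16.8.

16.8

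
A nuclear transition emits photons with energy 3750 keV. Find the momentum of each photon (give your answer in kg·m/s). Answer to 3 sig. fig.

2.00 × 10^-21 kg·m/s

First convert: E = 3750 keV = 6.0082 × 10^-13 J.
The photon relation is p = E/c, giving p = 2.004 × 10^-21 kg·m/s.
So p ≈ 2.00 × 10^-21 kg·m/s.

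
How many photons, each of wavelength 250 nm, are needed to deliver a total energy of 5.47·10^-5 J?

Per-photon energy: E = 7.946·10^-19 J (from wavelength = 250 nm).
N = E_total / E_photon = 5.47·10^-5 J / 7.946·10^-19 J = 6.88·10^13.

6.88·10^13 photons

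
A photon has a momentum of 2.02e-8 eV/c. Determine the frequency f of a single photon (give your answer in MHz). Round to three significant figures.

First convert: p = 2.02e-8 eV/c = 1.0795e-35 kg·m/s.
The photon relation is f = pc/h, giving f = 4.884e6 Hz.
Converting to MHz: f = 4.884 MHz ≈ 4.88 MHz.

4.88 MHz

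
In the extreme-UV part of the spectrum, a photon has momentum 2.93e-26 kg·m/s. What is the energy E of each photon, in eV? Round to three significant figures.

Take c = 2.99792458e8 m/s, 1 eV = 1.602176634e-19 J.
The photon relation is E = pc, giving E = 8.784e-18 J.
Converting to eV: E = 54.82 eV ≈ 54.8 eV.

54.8 eV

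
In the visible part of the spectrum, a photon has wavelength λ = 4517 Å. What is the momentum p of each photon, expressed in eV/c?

(h = 6.62607015 × 10^-34 J·s, c = 2.99792458 × 10^8 m/s, 1 eV = 1.602176634 × 10^-19 J.)
Convert to SI: λ = 4517 Å = 4.517 × 10^-7 m.
The photon relation is p = h/λ, giving p = 1.467 × 10^-27 kg·m/s.
Converting to eV/c: p = 2.745 eV/c ≈ 2.74 eV/c.

2.74 eV/c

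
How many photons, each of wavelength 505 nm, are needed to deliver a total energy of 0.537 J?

1.37·10^18 photons

Per-photon energy: E = 3.934·10^-19 J (from wavelength = 505 nm).
N = E_total / E_photon = 0.537 J / 3.934·10^-19 J = 1.37·10^18.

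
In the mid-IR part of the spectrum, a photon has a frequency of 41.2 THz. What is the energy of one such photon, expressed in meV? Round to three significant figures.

Take h = 6.62607015e-34 J·s, 1 eV = 1.602176634e-19 J.
First convert: f = 41.2 THz = 4.12e13 Hz.
Since E = hf for a photon, E = 2.730e-20 J.
Converting to meV: E = 170.4 meV ≈ 170 meV.

170 meV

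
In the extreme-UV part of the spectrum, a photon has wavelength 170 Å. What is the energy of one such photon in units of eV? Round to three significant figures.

72.9 eV

In SI units: λ = 170 Å = 1.7 × 10^-8 m.
Since E = hc/λ for a photon, E = 1.168 × 10^-17 J.
Converting to eV: E = 72.93 eV ≈ 72.9 eV.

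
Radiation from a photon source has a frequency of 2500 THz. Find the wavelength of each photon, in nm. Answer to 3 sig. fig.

Use c = 2.99792458e8 m/s.
First convert: f = 2500 THz = 2.5e15 Hz.
Since λ = c/f for a photon, λ = 1.199e-7 m.
Converting to nm: λ = 119.9 nm ≈ 120 nm.

120 nm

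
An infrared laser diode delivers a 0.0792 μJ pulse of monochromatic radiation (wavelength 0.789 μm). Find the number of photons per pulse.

3.15e11 photons

Per-photon energy: E = 2.518e-19 J (from wavelength = 0.789 μm).
N = E_total / E_photon = 7.92e-8 J / 2.518e-19 J = 3.15e11.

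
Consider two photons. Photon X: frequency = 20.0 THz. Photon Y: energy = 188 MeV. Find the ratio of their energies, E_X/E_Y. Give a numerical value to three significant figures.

E_X = 1.325 × 10^-20 J (from frequency = 20.0 THz, via E = hf).
E_Y = 3.012 × 10^-11 J (from energy = 188 MeV, via E given directly).
Ratio = 1.325 × 10^-20 / 3.012 × 10^-11 = 4.40 × 10^-10.

4.40 × 10^-10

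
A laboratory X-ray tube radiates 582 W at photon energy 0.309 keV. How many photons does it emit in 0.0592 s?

Total energy: E_total = P·t = 582 × 0.0592 = 34.45 J.
Per-photon energy: E = 4.951 × 10^-17 J.
N = E_total / E_photon = 6.96 × 10^17.

6.96 × 10^17 photons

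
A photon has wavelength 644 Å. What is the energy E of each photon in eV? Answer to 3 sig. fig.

First convert: λ = 644 Å = 6.44·10^-8 m.
Apply E = hc/λ: E = 3.085·10^-18 J.
Converting to eV: E = 19.25 eV ≈ 19.3 eV.

19.3 eV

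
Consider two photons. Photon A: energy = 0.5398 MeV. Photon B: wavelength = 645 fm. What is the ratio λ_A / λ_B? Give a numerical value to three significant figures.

λ_A = 2.297e-12 m (from energy = 0.5398 MeV, via λ = hc/E).
λ_B = 6.450e-13 m (from wavelength = 645 fm, via λ given directly).
Ratio = 2.297e-12 / 6.450e-13 = 3.56.

3.56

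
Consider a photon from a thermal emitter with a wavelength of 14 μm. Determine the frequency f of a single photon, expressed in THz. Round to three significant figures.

21.4 THz

In SI units: λ = 14 μm = 1.4·10^-5 m.
Since f = c/λ for a photon, f = 2.141·10^13 Hz.
Converting to THz: f = 21.41 THz ≈ 21.4 THz.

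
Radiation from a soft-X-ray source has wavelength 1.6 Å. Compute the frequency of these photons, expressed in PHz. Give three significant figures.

1870 PHz

(c = 2.99792458 × 10^8 m/s.)
Convert to SI: λ = 1.6 Å = 1.6 × 10^-10 m.
The photon relation is f = c/λ, giving f = 1.874 × 10^18 Hz.
Converting to PHz: f = 1874 PHz ≈ 1870 PHz.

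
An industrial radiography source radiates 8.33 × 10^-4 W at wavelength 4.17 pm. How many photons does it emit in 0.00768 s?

Total energy: E_total = P·t = 8.33 × 10^-4 × 0.00768 = 6.397 × 10^-6 J.
Per-photon energy: E = 4.764 × 10^-14 J.
N = E_total / E_photon = 1.34 × 10^8.

1.34 × 10^8 photons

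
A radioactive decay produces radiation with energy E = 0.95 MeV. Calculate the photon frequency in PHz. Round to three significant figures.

2.30e5 PHz

Convert to SI: E = 0.95 MeV = 1.5221e-13 J.
Since f = E/h for a photon, f = 2.297e20 Hz.
Converting to PHz: f = 229700 PHz ≈ 2.30e5 PHz.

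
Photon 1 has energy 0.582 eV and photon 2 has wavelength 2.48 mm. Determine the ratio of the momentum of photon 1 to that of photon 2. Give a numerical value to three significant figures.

p_1 = 3.110·10^-28 kg·m/s (from energy = 0.582 eV, via p = E/c).
p_2 = 2.672·10^-31 kg·m/s (from wavelength = 2.48 mm, via p = h/λ).
Ratio = 3.110·10^-28 / 2.672·10^-31 = 1160.

1160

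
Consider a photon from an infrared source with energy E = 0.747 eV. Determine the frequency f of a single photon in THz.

(h = 6.62607015·10^-34 J·s, 1 eV = 1.602176634·10^-19 J.)
Convert to SI: E = 0.747 eV = 1.1968·10^-19 J.
Since f = E/h for a photon, f = 1.806·10^14 Hz.
Converting to THz: f = 180.6 THz ≈ 181 THz.

181 THz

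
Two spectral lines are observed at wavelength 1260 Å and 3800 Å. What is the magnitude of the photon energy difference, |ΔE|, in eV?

Using E = hc/λ: E₁ = 1.577e-18 J, E₂ = 5.227e-19 J.
|ΔE| = |1.577e-18 − 5.227e-19| = 1.05e-18 J = 6.58 eV.

6.58 eV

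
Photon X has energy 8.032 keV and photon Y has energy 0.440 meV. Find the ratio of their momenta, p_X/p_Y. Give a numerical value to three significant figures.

p_X = 4.293e-24 kg·m/s (from energy = 8.032 keV, via p = E/c).
p_Y = 2.351e-31 kg·m/s (from energy = 0.440 meV, via p = E/c).
Ratio = 4.293e-24 / 2.351e-31 = 1.83e7.

1.83e7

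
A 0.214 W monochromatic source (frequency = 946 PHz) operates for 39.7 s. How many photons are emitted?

1.36·10^16 photons

Total energy: E_total = P·t = 0.214 × 39.7 = 8.496 J.
Per-photon energy: E = 6.268·10^-16 J.
N = E_total / E_photon = 1.36·10^16.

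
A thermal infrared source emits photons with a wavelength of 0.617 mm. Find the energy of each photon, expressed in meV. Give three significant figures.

2.01 meV

Take h = 6.62607015e-34 J·s, c = 2.99792458e8 m/s, 1 eV = 1.602176634e-19 J.
Convert to SI: λ = 0.617 mm = 6.17e-4 m.
Since E = hc/λ for a photon, E = 3.220e-22 J.
Converting to meV: E = 2.009 meV ≈ 2.01 meV.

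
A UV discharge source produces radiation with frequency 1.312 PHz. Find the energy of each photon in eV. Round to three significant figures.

5.43 eV

Take h = 6.62607015e-34 J·s, 1 eV = 1.602176634e-19 J.
In SI units: f = 1.312 PHz = 1.312e15 Hz.
Since E = hf for a photon, E = 8.693e-19 J.
Converting to eV: E = 5.426 eV ≈ 5.43 eV.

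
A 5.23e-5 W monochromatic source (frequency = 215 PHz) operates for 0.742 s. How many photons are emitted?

2.72e11 photons

Total energy: E_total = P·t = 5.23e-5 × 0.742 = 3.881e-5 J.
Per-photon energy: E = 1.425e-16 J.
N = E_total / E_photon = 2.72e11.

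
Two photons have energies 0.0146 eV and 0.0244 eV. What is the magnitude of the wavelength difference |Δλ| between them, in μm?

34.1 μm

Using λ = hc/E: λ₁ = 8.492 × 10^-5 m, λ₂ = 5.081 × 10^-5 m.
|Δλ| = |8.492 × 10^-5 − 5.081 × 10^-5| = 3.41 × 10^-5 m = 34.1 μm.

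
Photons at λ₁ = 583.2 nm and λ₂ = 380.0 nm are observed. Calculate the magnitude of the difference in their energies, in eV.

1.14 eV

Using E = hc/λ: E₁ = 3.4061 × 10^-19 J, E₂ = 5.2275 × 10^-19 J.
|ΔE| = |3.4061 × 10^-19 − 5.2275 × 10^-19| = 1.82 × 10^-19 J = 1.14 eV.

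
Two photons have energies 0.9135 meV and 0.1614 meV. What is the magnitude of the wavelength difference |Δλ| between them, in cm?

Using λ = hc/E: λ₁ = 0.0013572 m, λ₂ = 0.0076818 m.
|Δλ| = |0.0013572 − 0.0076818| = 0.00632 m = 0.632 cm.

0.632 cm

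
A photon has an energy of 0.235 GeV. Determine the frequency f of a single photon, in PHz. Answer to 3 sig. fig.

5.68e7 PHz

(h = 6.62607015e-34 J·s, 1 eV = 1.602176634e-19 J.)
Convert to SI: E = 0.235 GeV = 3.7651e-11 J.
The photon relation is f = E/h, giving f = 5.682e22 Hz.
Converting to PHz: f = 5.682e7 PHz ≈ 5.68e7 PHz.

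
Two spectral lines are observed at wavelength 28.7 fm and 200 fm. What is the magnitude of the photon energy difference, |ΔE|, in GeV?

0.0370 GeV

Using E = hc/λ: E₁ = 6.921 × 10^-12 J, E₂ = 9.932 × 10^-13 J.
|ΔE| = |6.921 × 10^-12 − 9.932 × 10^-13| = 5.93 × 10^-12 J = 0.0370 GeV.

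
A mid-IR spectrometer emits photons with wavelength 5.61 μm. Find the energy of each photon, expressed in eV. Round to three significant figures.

0.221 eV

Use h = 6.62607015e-34 J·s, c = 2.99792458e8 m/s, 1 eV = 1.602176634e-19 J.
In SI units: λ = 5.61 μm = 5.61e-6 m.
For a photon E = hc/λ, so E = 3.541e-20 J.
Converting to eV: E = 0.2210 eV ≈ 0.221 eV.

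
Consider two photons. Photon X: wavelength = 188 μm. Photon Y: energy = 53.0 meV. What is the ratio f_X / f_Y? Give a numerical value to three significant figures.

f_X = 1.595 × 10^12 Hz (from wavelength = 188 μm, via f = c/λ).
f_Y = 1.282 × 10^13 Hz (from energy = 53.0 meV, via f = E/h).
Ratio = 1.595 × 10^12 / 1.282 × 10^13 = 0.124.

0.124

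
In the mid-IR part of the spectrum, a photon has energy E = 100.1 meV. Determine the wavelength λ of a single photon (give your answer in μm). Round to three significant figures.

12.4 μm

Take h = 6.62607015 × 10^-34 J·s, c = 2.99792458 × 10^8 m/s, 1 eV = 1.602176634 × 10^-19 J.
In SI units: E = 100.1 meV = 1.6038 × 10^-20 J.
The photon relation is λ = hc/E, giving λ = 1.239 × 10^-5 m.
Converting to μm: λ = 12.39 μm ≈ 12.4 μm.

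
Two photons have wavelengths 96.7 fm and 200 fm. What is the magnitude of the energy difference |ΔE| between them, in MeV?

Using E = hc/λ: E₁ = 2.054e-12 J, E₂ = 9.932e-13 J.
|ΔE| = |2.054e-12 − 9.932e-13| = 1.06e-12 J = 6.62 MeV.

6.62 MeV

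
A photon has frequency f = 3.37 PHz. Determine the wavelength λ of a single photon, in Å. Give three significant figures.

(c = 2.99792458 × 10^8 m/s.)
First convert: f = 3.37 PHz = 3.37 × 10^15 Hz.
For a photon λ = c/f, so λ = 8.896 × 10^-8 m.
Converting to Å: λ = 889.6 Å ≈ 890 Å.

890 Å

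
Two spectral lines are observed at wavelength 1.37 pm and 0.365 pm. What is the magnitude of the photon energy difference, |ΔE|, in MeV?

2.49 MeV

Using E = hc/λ: E₁ = 1.450e-13 J, E₂ = 5.442e-13 J.
|ΔE| = |1.450e-13 − 5.442e-13| = 3.99e-13 J = 2.49 MeV.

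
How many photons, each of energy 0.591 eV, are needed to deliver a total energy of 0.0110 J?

1.16 × 10^17 photons

Per-photon energy: E = 9.469 × 10^-20 J (from energy = 0.591 eV).
N = E_total / E_photon = 0.0110 J / 9.469 × 10^-20 J = 1.16 × 10^17.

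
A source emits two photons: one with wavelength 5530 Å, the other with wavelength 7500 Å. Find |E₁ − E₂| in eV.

0.589 eV

Using E = hc/λ: E₁ = 3.592e-19 J, E₂ = 2.649e-19 J.
|ΔE| = |3.592e-19 − 2.649e-19| = 9.44e-20 J = 0.589 eV.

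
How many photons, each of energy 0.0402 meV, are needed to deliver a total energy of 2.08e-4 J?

3.23e19 photons

Per-photon energy: E = 6.441e-24 J (from energy = 0.0402 meV).
N = E_total / E_photon = 2.08e-4 J / 6.441e-24 J = 3.23e19.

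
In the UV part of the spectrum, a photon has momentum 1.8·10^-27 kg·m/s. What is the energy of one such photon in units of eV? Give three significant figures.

3.37 eV

Apply E = pc: E = 5.396·10^-19 J.
Converting to eV: E = 3.368 eV ≈ 3.37 eV.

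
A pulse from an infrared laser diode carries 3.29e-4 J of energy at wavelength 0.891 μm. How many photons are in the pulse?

Per-photon energy: E = 2.229e-19 J (from wavelength = 0.891 μm).
N = E_total / E_photon = 3.29e-4 J / 2.229e-19 J = 1.48e15.

1.48e15 photons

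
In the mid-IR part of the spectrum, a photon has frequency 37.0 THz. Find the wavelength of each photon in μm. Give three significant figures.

8.10 μm

First convert: f = 37.0 THz = 3.70 × 10^13 Hz.
Since λ = c/f for a photon, λ = 8.102 × 10^-6 m.
Converting to μm: λ = 8.102 μm ≈ 8.10 μm.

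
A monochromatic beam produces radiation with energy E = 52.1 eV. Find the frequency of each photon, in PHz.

Take h = 6.62607015 × 10^-34 J·s, 1 eV = 1.602176634 × 10^-19 J.
Convert to SI: E = 52.1 eV = 8.3473 × 10^-18 J.
The photon relation is f = E/h, giving f = 1.260 × 10^16 Hz.
Converting to PHz: f = 12.60 PHz ≈ 12.6 PHz.

12.6 PHz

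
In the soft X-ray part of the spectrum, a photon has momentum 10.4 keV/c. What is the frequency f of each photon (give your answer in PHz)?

2510 PHz

First convert: p = 10.4 keV/c = 5.5581e-24 kg·m/s.
For a photon f = pc/h, so f = 2.515e18 Hz.
Converting to PHz: f = 2515 PHz ≈ 2510 PHz.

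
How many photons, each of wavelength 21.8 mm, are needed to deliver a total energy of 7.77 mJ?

8.53e20 photons

Per-photon energy: E = 9.112e-24 J (from wavelength = 21.8 mm).
N = E_total / E_photon = 0.00777 J / 9.112e-24 J = 8.53e20.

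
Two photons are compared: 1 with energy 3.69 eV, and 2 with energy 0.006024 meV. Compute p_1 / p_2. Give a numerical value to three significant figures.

6.13e5

p_1 = 1.972e-27 kg·m/s (from energy = 3.69 eV, via p = E/c).
p_2 = 3.219e-33 kg·m/s (from energy = 0.006024 meV, via p = E/c).
Ratio = 1.972e-27 / 3.219e-33 = 6.13e5.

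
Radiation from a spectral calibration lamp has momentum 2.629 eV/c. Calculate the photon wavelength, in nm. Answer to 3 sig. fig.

472 nm

First convert: p = 2.629 eV/c = 1.4050e-27 kg·m/s.
Since λ = h/p for a photon, λ = 4.716e-7 m.
Converting to nm: λ = 471.6 nm ≈ 472 nm.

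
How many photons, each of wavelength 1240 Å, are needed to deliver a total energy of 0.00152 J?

Per-photon energy: E = 1.602e-18 J (from wavelength = 1240 Å).
N = E_total / E_photon = 0.00152 J / 1.602e-18 J = 9.49e14.

9.49e14 photons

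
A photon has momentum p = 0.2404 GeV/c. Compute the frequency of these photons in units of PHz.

5.81·10^7 PHz

(h = 6.62607015·10^-34 J·s, c = 2.99792458·10^8 m/s, 1 eV = 1.602176634·10^-19 J.)
First convert: p = 0.2404 GeV/c = 1.2848·10^-19 kg·m/s.
The photon relation is f = pc/h, giving f = 5.813·10^22 Hz.
Converting to PHz: f = 5.813·10^7 PHz ≈ 5.81·10^7 PHz.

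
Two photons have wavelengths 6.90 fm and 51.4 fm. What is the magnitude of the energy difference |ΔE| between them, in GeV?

Using E = hc/λ: E₁ = 2.879 × 10^-11 J, E₂ = 3.865 × 10^-12 J.
|ΔE| = |2.879 × 10^-11 − 3.865 × 10^-12| = 2.49 × 10^-11 J = 0.156 GeV.

0.156 GeV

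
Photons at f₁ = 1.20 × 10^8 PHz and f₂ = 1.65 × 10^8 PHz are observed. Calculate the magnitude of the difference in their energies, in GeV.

0.186 GeV

Using E = hf: E₁ = 7.951 × 10^-11 J, E₂ = 1.093 × 10^-10 J.
|ΔE| = |7.951 × 10^-11 − 1.093 × 10^-10| = 2.98 × 10^-11 J = 0.186 GeV.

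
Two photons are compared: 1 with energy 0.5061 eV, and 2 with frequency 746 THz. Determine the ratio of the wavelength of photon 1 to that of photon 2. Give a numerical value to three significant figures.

λ_1 = 2.450e-6 m (from energy = 0.5061 eV, via λ = hc/E).
λ_2 = 4.019e-7 m (from frequency = 746 THz, via λ = c/f).
Ratio = 2.450e-6 / 4.019e-7 = 6.10.

6.10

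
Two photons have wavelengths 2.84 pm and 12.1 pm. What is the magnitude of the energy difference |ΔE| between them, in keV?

Using E = hc/λ: E₁ = 6.995e-14 J, E₂ = 1.642e-14 J.
|ΔE| = |6.995e-14 − 1.642e-14| = 5.35e-14 J = 334 keV.

334 keV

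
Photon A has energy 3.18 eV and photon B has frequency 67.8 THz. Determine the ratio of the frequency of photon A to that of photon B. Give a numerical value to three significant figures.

f_A = 7.689e14 Hz (from energy = 3.18 eV, via f = E/h).
f_B = 6.780e13 Hz (from frequency = 67.8 THz, via f given directly).
Ratio = 7.689e14 / 6.780e13 = 11.3.

11.3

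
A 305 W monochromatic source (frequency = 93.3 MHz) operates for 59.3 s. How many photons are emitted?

Total energy: E_total = P·t = 305 × 59.3 = 18090 J.
Per-photon energy: E = 6.182e-26 J.
N = E_total / E_photon = 2.93e29.

2.93e29 photons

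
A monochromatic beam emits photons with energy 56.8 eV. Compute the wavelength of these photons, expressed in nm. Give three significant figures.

21.8 nm

(h = 6.62607015 × 10^-34 J·s, c = 2.99792458 × 10^8 m/s, 1 eV = 1.602176634 × 10^-19 J.)
In SI units: E = 56.8 eV = 9.1004 × 10^-18 J.
For a photon λ = hc/E, so λ = 2.183 × 10^-8 m.
Converting to nm: λ = 21.83 nm ≈ 21.8 nm.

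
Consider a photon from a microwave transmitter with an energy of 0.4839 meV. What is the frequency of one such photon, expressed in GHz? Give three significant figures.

Use h = 6.62607015e-34 J·s, 1 eV = 1.602176634e-19 J.
First convert: E = 0.4839 meV = 7.7529e-23 J.
For a photon f = E/h, so f = 1.170e11 Hz.
Converting to GHz: f = 117.0 GHz ≈ 117 GHz.

117 GHz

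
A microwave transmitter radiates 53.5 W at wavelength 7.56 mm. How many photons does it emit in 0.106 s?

2.16e23 photons

Total energy: E_total = P·t = 53.5 × 0.106 = 5.671 J.
Per-photon energy: E = 2.628e-23 J.
N = E_total / E_photon = 2.16e23.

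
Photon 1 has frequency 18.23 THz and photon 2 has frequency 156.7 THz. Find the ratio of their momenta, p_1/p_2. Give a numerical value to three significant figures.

0.116

p_1 = 4.029e-29 kg·m/s (from frequency = 18.23 THz, via p = hf/c).
p_2 = 3.463e-28 kg·m/s (from frequency = 156.7 THz, via p = hf/c).
Ratio = 4.029e-29 / 3.463e-28 = 0.116.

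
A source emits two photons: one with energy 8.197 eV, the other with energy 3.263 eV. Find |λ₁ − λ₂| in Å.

Using λ = hc/E: λ₁ = 1.5126·10^-7 m, λ₂ = 3.7997·10^-7 m.
|Δλ| = |1.5126·10^-7 − 3.7997·10^-7| = 2.29·10^-7 m = 2290 Å.

2290 Å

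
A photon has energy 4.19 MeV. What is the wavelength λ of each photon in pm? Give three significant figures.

Take h = 6.62607015 × 10^-34 J·s, c = 2.99792458 × 10^8 m/s, 1 eV = 1.602176634 × 10^-19 J.
First convert: E = 4.19 MeV = 6.7131 × 10^-13 J.
Since λ = hc/E for a photon, λ = 2.959 × 10^-13 m.
Converting to pm: λ = 0.2959 pm ≈ 0.296 pm.

0.296 pm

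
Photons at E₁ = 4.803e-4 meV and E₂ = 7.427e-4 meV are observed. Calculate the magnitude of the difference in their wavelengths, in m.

0.912 m

Using λ = hc/E: λ₁ = 2.5814 m, λ₂ = 1.6694 m.
|Δλ| = |2.5814 − 1.6694| = 0.912 m.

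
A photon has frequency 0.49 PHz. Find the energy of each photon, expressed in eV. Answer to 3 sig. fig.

First convert: f = 0.49 PHz = 4.9e14 Hz.
Since E = hf for a photon, E = 3.247e-19 J.
Converting to eV: E = 2.026 eV ≈ 2.03 eV.

2.03 eV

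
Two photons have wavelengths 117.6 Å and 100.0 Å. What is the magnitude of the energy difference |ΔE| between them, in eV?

18.6 eV

Using E = hc/λ: E₁ = 1.6892e-17 J, E₂ = 1.9864e-17 J.
|ΔE| = |1.6892e-17 − 1.9864e-17| = 2.97e-18 J = 18.6 eV.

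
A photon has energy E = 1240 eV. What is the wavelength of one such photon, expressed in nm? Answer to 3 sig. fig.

1.00 nm

Take h = 6.62607015e-34 J·s, c = 2.99792458e8 m/s, 1 eV = 1.602176634e-19 J.
In SI units: E = 1240 eV = 1.9867e-16 J.
Apply λ = hc/E: λ = 9.999e-10 m.
Converting to nm: λ = 0.9999 nm ≈ 1.00 nm.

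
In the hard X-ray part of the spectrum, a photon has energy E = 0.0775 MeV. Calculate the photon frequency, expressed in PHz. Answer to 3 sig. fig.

In SI units: E = 0.0775 MeV = 1.2417e-14 J.
Apply f = E/h: f = 1.874e19 Hz.
Converting to PHz: f = 18740 PHz ≈ 1.87e4 PHz.

1.87e4 PHz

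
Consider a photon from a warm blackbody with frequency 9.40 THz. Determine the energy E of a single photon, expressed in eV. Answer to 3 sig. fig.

Take h = 6.62607015 × 10^-34 J·s, 1 eV = 1.602176634 × 10^-19 J.
Convert to SI: f = 9.40 THz = 9.40 × 10^12 Hz.
For a photon E = hf, so E = 6.229 × 10^-21 J.
Converting to eV: E = 0.03888 eV ≈ 0.0389 eV.

0.0389 eV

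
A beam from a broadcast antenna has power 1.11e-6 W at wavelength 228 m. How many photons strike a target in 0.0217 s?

Total energy: E_total = P·t = 1.11e-6 × 0.0217 = 2.409e-8 J.
Per-photon energy: E = 8.712e-28 J.
N = E_total / E_photon = 2.76e19.

2.76e19 photons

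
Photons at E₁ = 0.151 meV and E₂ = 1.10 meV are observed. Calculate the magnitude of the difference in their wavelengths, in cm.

0.708 cm

Using λ = hc/E: λ₁ = 0.008211 m, λ₂ = 0.001127 m.
|Δλ| = |0.008211 − 0.001127| = 0.00708 m = 0.708 cm.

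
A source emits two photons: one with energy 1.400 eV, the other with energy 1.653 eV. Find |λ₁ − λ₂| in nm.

136 nm

Using λ = hc/E: λ₁ = 8.8560e-7 m, λ₂ = 7.5006e-7 m.
|Δλ| = |8.8560e-7 − 7.5006e-7| = 1.36e-7 m = 136 nm.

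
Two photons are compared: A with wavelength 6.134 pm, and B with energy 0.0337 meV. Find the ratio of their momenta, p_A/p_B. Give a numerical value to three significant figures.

6.00e9

p_A = 1.080e-22 kg·m/s (from wavelength = 6.134 pm, via p = h/λ).
p_B = 1.801e-32 kg·m/s (from energy = 0.0337 meV, via p = E/c).
Ratio = 1.080e-22 / 1.801e-32 = 6.00e9.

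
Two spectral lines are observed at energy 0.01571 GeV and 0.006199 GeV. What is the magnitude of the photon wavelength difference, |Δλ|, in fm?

Using λ = hc/E: λ₁ = 7.8921e-14 m, λ₂ = 2.0001e-13 m.
|Δλ| = |7.8921e-14 − 2.0001e-13| = 1.21e-13 m = 121 fm.

121 fm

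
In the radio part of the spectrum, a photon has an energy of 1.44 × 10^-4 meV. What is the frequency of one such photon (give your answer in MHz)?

34.8 MHz

Use h = 6.62607015 × 10^-34 J·s, 1 eV = 1.602176634 × 10^-19 J.
First convert: E = 1.44 × 10^-4 meV = 2.3071 × 10^-26 J.
Since f = E/h for a photon, f = 3.482 × 10^7 Hz.
Converting to MHz: f = 34.82 MHz ≈ 34.8 MHz.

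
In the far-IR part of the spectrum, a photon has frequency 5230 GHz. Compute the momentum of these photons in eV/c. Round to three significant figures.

(h = 6.62607015·10^-34 J·s, c = 2.99792458·10^8 m/s, 1 eV = 1.602176634·10^-19 J.)
In SI units: f = 5230 GHz = 5.23·10^12 Hz.
The photon relation is p = hf/c, giving p = 1.156·10^-29 kg·m/s.
Converting to eV/c: p = 0.02163 eV/c ≈ 0.0216 eV/c.

0.0216 eV/c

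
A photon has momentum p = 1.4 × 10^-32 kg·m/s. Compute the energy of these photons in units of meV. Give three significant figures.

The photon relation is E = pc, giving E = 4.197 × 10^-24 J.
Converting to meV: E = 0.02620 meV ≈ 0.0262 meV.

0.0262 meV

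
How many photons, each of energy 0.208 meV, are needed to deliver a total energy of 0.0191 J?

5.73e20 photons

Per-photon energy: E = 3.333e-23 J (from energy = 0.208 meV).
N = E_total / E_photon = 0.0191 J / 3.333e-23 J = 5.73e20.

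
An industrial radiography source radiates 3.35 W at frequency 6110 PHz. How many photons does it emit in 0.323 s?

Total energy: E_total = P·t = 3.35 × 0.323 = 1.082 J.
Per-photon energy: E = 4.049 × 10^-15 J.
N = E_total / E_photon = 2.67 × 10^14.

2.67 × 10^14 photons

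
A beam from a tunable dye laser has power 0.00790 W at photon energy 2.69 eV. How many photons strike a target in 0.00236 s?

Total energy: E_total = P·t = 0.00790 × 0.00236 = 1.864e-5 J.
Per-photon energy: E = 4.310e-19 J.
N = E_total / E_photon = 4.33e13.

4.33e13 photons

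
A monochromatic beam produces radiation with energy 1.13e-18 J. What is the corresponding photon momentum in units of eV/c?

Take c = 2.99792458e8 m/s, 1 eV = 1.602176634e-19 J.
Since p = E/c for a photon, p = 3.769e-27 kg·m/s.
Converting to eV/c: p = 7.053 eV/c ≈ 7.05 eV/c.

7.05 eV/c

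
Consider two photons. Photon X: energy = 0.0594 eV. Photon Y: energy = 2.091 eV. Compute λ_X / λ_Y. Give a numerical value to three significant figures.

λ_X = 2.087e-5 m (from energy = 0.0594 eV, via λ = hc/E).
λ_Y = 5.929e-7 m (from energy = 2.091 eV, via λ = hc/E).
Ratio = 2.087e-5 / 5.929e-7 = 35.2.

35.2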